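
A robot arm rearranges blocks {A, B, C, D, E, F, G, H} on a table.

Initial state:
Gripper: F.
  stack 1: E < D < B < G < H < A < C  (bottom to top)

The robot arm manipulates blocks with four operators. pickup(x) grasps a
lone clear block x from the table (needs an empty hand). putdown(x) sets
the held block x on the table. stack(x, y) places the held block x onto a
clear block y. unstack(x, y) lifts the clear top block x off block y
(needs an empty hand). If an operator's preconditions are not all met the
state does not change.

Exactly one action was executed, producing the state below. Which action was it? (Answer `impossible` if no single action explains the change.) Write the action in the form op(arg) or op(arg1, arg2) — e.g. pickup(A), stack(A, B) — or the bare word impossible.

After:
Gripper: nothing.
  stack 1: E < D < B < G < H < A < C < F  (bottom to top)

target: towers=[E/D/B/G/H/A/C/F] holding=-
        putdown(F) → towers=[E/D/B/G/H/A/C; F] holding=-
       stack(F, C) → towers=[E/D/B/G/H/A/C/F] holding=-  ← match

stack(F, C)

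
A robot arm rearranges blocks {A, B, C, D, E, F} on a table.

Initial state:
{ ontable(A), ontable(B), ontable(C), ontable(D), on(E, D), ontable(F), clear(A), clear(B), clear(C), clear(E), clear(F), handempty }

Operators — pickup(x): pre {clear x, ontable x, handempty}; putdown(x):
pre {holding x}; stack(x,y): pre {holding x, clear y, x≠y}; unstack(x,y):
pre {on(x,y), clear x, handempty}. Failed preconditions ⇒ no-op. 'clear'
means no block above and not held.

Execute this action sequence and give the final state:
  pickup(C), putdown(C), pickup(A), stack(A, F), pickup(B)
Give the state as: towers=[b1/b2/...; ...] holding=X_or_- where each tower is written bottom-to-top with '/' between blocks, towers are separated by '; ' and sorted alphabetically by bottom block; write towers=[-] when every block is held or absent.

step 1 (pickup(C)): towers=[A; B; D/E; F] holding=C
step 2 (putdown(C)): towers=[A; B; C; D/E; F] holding=-
step 3 (pickup(A)): towers=[B; C; D/E; F] holding=A
step 4 (stack(A, F)): towers=[B; C; D/E; F/A] holding=-
step 5 (pickup(B)): towers=[C; D/E; F/A] holding=B

towers=[C; D/E; F/A] holding=B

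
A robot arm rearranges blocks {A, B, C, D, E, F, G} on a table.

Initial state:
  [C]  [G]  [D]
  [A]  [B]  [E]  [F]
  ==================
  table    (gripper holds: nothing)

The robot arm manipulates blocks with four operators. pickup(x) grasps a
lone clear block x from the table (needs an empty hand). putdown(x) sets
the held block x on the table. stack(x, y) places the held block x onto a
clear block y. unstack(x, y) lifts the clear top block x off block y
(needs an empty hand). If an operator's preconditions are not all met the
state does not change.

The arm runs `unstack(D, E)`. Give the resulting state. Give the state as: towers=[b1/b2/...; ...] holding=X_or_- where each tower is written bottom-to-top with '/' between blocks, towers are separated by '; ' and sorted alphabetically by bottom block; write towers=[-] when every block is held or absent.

towers=[A/C; B/G; E; F] holding=D

before: towers=[A/C; B/G; E/D; F] holding=-
pre[unstack(D, E)]: on(D,E) ok, clear(D) ok, handempty ok
all met → apply unstack(D, E)
after:  towers=[A/C; B/G; E; F] holding=D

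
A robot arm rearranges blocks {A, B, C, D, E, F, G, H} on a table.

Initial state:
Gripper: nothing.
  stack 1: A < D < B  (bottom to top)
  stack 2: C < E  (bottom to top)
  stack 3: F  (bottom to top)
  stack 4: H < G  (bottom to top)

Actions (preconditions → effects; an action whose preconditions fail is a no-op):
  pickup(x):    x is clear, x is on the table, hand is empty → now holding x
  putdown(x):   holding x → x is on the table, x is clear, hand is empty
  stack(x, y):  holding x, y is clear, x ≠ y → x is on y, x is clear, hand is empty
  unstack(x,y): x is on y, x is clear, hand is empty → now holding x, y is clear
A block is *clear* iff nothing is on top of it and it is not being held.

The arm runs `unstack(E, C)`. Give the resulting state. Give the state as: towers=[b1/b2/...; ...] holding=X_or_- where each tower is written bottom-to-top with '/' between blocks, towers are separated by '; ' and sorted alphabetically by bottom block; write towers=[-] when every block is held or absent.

before: towers=[A/D/B; C/E; F; H/G] holding=-
pre[unstack(E, C)]: on(E,C) ✓, clear(E) ✓, handempty ✓
all met → apply unstack(E, C)
after:  towers=[A/D/B; C; F; H/G] holding=E

towers=[A/D/B; C; F; H/G] holding=E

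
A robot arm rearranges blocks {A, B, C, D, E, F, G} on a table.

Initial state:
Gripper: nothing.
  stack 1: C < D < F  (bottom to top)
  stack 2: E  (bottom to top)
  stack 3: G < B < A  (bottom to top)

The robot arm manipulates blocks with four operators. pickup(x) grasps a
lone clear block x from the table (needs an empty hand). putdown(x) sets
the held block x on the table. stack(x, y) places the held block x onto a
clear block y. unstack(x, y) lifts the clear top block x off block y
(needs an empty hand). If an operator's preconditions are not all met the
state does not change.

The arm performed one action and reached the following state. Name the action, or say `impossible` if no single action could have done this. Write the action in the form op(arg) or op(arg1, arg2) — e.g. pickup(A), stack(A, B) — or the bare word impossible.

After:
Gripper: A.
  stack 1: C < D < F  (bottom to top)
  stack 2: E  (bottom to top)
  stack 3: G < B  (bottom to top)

target: towers=[C/D/F; E; G/B] holding=A
     unstack(F, D) → towers=[C/D; E; G/B/A] holding=F
     unstack(A, B) → towers=[C/D/F; E; G/B] holding=A  ← match
         pickup(E) → towers=[C/D/F; G/B/A] holding=E

unstack(A, B)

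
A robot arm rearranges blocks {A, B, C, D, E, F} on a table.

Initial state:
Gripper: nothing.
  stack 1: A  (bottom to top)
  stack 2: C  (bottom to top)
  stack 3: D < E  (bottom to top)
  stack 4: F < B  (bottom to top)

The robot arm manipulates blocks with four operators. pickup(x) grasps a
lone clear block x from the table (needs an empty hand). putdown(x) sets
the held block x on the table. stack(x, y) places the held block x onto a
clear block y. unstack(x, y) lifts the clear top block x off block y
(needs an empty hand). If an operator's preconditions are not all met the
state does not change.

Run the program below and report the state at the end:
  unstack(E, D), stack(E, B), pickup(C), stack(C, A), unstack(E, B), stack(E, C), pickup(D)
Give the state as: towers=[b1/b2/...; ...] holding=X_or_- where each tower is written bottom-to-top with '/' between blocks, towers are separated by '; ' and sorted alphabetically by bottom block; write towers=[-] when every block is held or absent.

step 1 (unstack(E, D)): towers=[A; C; D; F/B] holding=E
step 2 (stack(E, B)): towers=[A; C; D; F/B/E] holding=-
step 3 (pickup(C)): towers=[A; D; F/B/E] holding=C
step 4 (stack(C, A)): towers=[A/C; D; F/B/E] holding=-
step 5 (unstack(E, B)): towers=[A/C; D; F/B] holding=E
step 6 (stack(E, C)): towers=[A/C/E; D; F/B] holding=-
step 7 (pickup(D)): towers=[A/C/E; F/B] holding=D

towers=[A/C/E; F/B] holding=D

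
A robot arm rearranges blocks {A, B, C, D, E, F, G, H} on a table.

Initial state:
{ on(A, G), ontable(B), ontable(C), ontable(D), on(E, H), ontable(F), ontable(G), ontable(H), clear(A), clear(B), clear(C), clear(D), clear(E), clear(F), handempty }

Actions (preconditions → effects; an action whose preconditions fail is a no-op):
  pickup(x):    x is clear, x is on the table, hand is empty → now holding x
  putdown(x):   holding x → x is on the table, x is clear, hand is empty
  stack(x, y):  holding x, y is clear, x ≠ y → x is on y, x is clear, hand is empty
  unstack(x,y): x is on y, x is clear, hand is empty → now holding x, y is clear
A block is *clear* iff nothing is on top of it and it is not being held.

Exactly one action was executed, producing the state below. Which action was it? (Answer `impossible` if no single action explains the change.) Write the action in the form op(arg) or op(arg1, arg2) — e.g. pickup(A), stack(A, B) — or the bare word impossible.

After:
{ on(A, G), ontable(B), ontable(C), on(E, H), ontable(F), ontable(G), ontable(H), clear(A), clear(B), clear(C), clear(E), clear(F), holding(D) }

target: towers=[B; C; F; G/A; H/E] holding=D
     unstack(A, G) → towers=[B; C; D; F; G; H/E] holding=A
     unstack(E, H) → towers=[B; C; D; F; G/A; H] holding=E
         pickup(B) → towers=[C; D; F; G/A; H/E] holding=B
         pickup(F) → towers=[B; C; D; G/A; H/E] holding=F
         pickup(D) → towers=[B; C; F; G/A; H/E] holding=D  ← match
         pickup(C) → towers=[B; D; F; G/A; H/E] holding=C

pickup(D)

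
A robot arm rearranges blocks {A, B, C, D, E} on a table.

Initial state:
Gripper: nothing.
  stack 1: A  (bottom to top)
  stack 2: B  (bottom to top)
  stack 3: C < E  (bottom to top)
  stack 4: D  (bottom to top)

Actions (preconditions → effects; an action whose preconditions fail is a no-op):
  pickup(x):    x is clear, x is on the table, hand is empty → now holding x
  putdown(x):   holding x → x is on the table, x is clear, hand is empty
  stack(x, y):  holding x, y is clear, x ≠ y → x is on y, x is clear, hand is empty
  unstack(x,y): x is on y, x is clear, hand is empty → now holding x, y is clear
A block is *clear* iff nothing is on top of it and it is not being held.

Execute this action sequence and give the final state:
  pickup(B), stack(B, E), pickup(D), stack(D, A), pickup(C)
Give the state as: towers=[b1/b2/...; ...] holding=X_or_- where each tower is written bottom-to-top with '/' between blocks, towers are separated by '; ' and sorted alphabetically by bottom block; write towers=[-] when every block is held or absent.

step 1 (pickup(B)): towers=[A; C/E; D] holding=B
step 2 (stack(B, E)): towers=[A; C/E/B; D] holding=-
step 3 (pickup(D)): towers=[A; C/E/B] holding=D
step 4 (stack(D, A)): towers=[A/D; C/E/B] holding=-
step 5 (pickup(C)) [no-op]: towers=[A/D; C/E/B] holding=-

towers=[A/D; C/E/B] holding=-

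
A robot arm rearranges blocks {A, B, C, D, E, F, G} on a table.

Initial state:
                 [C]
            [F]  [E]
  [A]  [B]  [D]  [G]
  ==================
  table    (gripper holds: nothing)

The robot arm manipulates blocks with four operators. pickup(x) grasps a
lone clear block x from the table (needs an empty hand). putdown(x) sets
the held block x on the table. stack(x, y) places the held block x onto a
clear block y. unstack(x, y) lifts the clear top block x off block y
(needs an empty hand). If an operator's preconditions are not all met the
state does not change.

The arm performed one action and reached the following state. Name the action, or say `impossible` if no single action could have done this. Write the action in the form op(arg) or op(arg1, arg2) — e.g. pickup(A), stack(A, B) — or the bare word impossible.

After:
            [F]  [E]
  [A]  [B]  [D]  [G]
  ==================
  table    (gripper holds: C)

target: towers=[A; B; D/F; G/E] holding=C
         pickup(B) → towers=[A; D/F; G/E/C] holding=B
     unstack(F, D) → towers=[A; B; D; G/E/C] holding=F
         pickup(A) → towers=[B; D/F; G/E/C] holding=A
     unstack(C, E) → towers=[A; B; D/F; G/E] holding=C  ← match

unstack(C, E)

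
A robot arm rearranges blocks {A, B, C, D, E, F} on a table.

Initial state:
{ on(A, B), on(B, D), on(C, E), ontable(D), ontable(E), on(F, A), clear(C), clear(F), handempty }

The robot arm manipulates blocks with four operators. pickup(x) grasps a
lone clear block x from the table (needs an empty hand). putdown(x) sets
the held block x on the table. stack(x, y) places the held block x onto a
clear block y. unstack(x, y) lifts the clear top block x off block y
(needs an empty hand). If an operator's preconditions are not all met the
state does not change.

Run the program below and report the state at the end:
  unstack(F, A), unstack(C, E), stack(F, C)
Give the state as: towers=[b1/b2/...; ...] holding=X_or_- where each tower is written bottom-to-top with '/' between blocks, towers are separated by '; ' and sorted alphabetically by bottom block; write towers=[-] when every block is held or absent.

step 1 (unstack(F, A)): towers=[D/B/A; E/C] holding=F
step 2 (unstack(C, E)) [no-op]: towers=[D/B/A; E/C] holding=F
step 3 (stack(F, C)): towers=[D/B/A; E/C/F] holding=-

towers=[D/B/A; E/C/F] holding=-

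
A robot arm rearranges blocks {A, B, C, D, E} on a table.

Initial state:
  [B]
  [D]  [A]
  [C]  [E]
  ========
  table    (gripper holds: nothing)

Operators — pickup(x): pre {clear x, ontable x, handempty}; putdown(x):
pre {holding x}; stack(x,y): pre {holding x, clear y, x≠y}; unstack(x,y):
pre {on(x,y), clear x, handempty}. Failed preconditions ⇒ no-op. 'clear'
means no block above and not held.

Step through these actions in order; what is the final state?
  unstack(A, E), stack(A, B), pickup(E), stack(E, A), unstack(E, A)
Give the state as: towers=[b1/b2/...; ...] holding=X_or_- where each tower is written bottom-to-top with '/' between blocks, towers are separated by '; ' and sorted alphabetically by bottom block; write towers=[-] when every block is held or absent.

towers=[C/D/B/A] holding=E

step 1 (unstack(A, E)): towers=[C/D/B; E] holding=A
step 2 (stack(A, B)): towers=[C/D/B/A; E] holding=-
step 3 (pickup(E)): towers=[C/D/B/A] holding=E
step 4 (stack(E, A)): towers=[C/D/B/A/E] holding=-
step 5 (unstack(E, A)): towers=[C/D/B/A] holding=E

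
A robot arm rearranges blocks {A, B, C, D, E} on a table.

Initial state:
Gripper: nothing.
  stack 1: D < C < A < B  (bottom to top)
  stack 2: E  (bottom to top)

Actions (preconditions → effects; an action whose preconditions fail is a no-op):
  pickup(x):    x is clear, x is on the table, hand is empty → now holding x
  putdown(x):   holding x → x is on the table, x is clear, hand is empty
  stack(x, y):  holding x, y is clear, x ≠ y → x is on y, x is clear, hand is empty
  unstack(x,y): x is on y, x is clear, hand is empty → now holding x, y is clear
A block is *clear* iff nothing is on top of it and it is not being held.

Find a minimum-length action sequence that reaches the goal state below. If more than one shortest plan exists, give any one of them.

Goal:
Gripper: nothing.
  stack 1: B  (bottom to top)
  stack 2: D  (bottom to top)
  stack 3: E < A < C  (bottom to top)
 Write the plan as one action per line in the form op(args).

step 1 (unstack(B, A)): towers=[D/C/A; E] holding=B
step 2 (putdown(B)): towers=[B; D/C/A; E] holding=-
step 3 (unstack(A, C)): towers=[B; D/C; E] holding=A
step 4 (stack(A, E)): towers=[B; D/C; E/A] holding=-
step 5 (unstack(C, D)): towers=[B; D; E/A] holding=C
step 6 (stack(C, A)): towers=[B; D; E/A/C] holding=-
goal check: towers=[B; D; E/A/C] holding=- — reached (length 6, optimal by BFS)

unstack(B, A)
putdown(B)
unstack(A, C)
stack(A, E)
unstack(C, D)
stack(C, A)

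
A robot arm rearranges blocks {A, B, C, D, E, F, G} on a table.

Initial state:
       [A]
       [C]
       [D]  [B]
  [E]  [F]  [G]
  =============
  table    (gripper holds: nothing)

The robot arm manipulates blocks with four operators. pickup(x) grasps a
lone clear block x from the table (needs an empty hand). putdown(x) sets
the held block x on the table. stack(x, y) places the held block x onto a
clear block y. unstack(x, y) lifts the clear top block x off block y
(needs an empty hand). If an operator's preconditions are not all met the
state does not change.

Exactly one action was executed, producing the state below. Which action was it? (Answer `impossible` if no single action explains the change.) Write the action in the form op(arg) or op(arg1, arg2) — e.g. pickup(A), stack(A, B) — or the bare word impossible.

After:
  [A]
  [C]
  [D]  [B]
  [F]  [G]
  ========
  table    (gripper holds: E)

pickup(E)

target: towers=[F/D/C/A; G/B] holding=E
     unstack(B, G) → towers=[E; F/D/C/A; G] holding=B
     unstack(A, C) → towers=[E; F/D/C; G/B] holding=A
         pickup(E) → towers=[F/D/C/A; G/B] holding=E  ← match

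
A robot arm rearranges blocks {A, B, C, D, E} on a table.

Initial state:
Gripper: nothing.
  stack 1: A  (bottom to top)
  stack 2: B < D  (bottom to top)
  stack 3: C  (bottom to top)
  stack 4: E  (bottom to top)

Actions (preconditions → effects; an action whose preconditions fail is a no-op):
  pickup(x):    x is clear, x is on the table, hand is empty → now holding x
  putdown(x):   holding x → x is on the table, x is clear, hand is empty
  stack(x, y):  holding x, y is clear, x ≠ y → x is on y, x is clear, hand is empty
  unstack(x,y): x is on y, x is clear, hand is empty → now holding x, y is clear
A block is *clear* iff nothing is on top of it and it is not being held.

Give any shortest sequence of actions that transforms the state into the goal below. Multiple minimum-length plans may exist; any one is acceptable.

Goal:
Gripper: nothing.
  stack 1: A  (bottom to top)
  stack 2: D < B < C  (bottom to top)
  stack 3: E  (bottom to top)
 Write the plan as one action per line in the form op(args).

unstack(D, B)
putdown(D)
pickup(B)
stack(B, D)
pickup(C)
stack(C, B)

step 1 (unstack(D, B)): towers=[A; B; C; E] holding=D
step 2 (putdown(D)): towers=[A; B; C; D; E] holding=-
step 3 (pickup(B)): towers=[A; C; D; E] holding=B
step 4 (stack(B, D)): towers=[A; C; D/B; E] holding=-
step 5 (pickup(C)): towers=[A; D/B; E] holding=C
step 6 (stack(C, B)): towers=[A; D/B/C; E] holding=-
goal check: towers=[A; D/B/C; E] holding=- — reached (length 6, optimal by BFS)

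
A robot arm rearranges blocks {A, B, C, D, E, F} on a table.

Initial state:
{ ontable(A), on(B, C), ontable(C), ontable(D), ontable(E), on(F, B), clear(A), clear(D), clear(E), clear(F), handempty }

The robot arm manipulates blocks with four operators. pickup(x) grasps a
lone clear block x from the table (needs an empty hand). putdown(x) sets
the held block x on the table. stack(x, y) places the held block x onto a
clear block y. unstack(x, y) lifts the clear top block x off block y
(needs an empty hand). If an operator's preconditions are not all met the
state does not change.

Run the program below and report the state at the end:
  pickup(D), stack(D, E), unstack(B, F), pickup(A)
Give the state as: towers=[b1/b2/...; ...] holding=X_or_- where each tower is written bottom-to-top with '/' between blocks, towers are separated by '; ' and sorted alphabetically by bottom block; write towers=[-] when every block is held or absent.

towers=[C/B/F; E/D] holding=A

step 1 (pickup(D)): towers=[A; C/B/F; E] holding=D
step 2 (stack(D, E)): towers=[A; C/B/F; E/D] holding=-
step 3 (unstack(B, F)) [no-op]: towers=[A; C/B/F; E/D] holding=-
step 4 (pickup(A)): towers=[C/B/F; E/D] holding=A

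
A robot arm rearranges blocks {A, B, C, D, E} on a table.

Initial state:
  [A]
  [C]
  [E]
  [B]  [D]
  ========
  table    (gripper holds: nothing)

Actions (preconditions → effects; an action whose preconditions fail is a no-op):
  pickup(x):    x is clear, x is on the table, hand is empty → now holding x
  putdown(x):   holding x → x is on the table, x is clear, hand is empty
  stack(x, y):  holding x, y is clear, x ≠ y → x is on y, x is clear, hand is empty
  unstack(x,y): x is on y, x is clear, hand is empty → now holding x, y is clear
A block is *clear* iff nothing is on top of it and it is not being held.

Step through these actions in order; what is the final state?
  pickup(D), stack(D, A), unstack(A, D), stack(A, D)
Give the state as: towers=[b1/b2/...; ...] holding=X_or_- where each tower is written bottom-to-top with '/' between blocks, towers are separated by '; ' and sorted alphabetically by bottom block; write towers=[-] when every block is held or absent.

towers=[B/E/C/A/D] holding=-

step 1 (pickup(D)): towers=[B/E/C/A] holding=D
step 2 (stack(D, A)): towers=[B/E/C/A/D] holding=-
step 3 (unstack(A, D)) [no-op]: towers=[B/E/C/A/D] holding=-
step 4 (stack(A, D)) [no-op]: towers=[B/E/C/A/D] holding=-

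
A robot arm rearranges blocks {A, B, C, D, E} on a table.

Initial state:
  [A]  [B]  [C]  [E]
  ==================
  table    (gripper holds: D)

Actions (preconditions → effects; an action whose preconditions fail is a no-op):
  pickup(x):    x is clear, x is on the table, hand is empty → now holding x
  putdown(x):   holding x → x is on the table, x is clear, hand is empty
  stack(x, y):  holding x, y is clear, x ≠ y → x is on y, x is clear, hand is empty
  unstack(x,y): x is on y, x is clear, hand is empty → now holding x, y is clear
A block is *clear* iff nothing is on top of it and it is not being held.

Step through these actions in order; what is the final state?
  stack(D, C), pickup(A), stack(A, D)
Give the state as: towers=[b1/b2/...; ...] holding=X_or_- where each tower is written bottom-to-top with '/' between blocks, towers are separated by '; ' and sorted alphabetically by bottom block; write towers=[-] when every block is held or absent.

towers=[B; C/D/A; E] holding=-

step 1 (stack(D, C)): towers=[A; B; C/D; E] holding=-
step 2 (pickup(A)): towers=[B; C/D; E] holding=A
step 3 (stack(A, D)): towers=[B; C/D/A; E] holding=-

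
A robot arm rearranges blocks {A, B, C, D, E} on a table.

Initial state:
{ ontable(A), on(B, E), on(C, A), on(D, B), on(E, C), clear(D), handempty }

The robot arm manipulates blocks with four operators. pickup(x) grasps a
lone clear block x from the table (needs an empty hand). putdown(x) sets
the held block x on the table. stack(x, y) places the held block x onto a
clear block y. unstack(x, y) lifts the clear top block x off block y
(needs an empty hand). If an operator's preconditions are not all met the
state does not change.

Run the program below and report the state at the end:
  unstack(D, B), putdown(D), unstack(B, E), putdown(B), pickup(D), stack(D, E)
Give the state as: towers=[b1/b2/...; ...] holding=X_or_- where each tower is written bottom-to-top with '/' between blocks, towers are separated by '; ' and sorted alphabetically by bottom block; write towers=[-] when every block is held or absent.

step 1 (unstack(D, B)): towers=[A/C/E/B] holding=D
step 2 (putdown(D)): towers=[A/C/E/B; D] holding=-
step 3 (unstack(B, E)): towers=[A/C/E; D] holding=B
step 4 (putdown(B)): towers=[A/C/E; B; D] holding=-
step 5 (pickup(D)): towers=[A/C/E; B] holding=D
step 6 (stack(D, E)): towers=[A/C/E/D; B] holding=-

towers=[A/C/E/D; B] holding=-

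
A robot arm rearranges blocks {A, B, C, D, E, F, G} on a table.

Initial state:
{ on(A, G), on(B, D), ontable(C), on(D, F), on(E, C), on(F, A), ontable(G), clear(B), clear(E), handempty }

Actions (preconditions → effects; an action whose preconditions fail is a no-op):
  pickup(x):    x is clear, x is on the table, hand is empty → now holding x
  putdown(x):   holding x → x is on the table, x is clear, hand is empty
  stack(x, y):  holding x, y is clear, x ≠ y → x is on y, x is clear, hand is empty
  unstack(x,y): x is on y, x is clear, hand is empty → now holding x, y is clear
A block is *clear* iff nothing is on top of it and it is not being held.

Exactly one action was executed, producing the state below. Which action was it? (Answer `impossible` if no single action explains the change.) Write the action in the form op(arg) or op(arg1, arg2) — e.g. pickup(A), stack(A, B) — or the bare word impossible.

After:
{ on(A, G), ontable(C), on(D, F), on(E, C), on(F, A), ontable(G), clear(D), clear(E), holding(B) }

target: towers=[C/E; G/A/F/D] holding=B
     unstack(B, D) → towers=[C/E; G/A/F/D] holding=B  ← match
     unstack(E, C) → towers=[C; G/A/F/D/B] holding=E

unstack(B, D)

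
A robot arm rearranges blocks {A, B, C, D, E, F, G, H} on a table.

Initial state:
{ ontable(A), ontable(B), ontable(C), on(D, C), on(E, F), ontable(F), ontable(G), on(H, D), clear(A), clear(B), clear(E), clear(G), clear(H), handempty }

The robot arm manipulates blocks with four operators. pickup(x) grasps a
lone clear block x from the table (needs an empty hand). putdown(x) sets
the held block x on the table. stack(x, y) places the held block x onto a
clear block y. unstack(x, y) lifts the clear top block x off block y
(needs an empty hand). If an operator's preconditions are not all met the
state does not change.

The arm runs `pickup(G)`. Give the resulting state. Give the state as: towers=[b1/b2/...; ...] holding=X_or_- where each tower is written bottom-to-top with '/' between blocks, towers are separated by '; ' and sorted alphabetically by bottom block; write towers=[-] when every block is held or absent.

towers=[A; B; C/D/H; F/E] holding=G

before: towers=[A; B; C/D/H; F/E; G] holding=-
pre[pickup(G)]: clear(G) yes, ontable(G) yes, handempty yes
all met → apply pickup(G)
after:  towers=[A; B; C/D/H; F/E] holding=G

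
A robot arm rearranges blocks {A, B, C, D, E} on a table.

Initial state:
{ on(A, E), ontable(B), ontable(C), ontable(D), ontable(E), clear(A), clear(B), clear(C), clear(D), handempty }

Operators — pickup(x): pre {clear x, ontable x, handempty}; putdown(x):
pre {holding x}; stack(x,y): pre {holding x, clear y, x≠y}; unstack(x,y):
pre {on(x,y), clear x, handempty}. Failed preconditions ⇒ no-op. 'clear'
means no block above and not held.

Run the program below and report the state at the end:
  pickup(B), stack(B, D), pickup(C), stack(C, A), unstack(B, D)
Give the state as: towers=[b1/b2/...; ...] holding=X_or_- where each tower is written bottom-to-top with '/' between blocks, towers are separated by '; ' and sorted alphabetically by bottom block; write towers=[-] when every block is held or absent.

towers=[D; E/A/C] holding=B

step 1 (pickup(B)): towers=[C; D; E/A] holding=B
step 2 (stack(B, D)): towers=[C; D/B; E/A] holding=-
step 3 (pickup(C)): towers=[D/B; E/A] holding=C
step 4 (stack(C, A)): towers=[D/B; E/A/C] holding=-
step 5 (unstack(B, D)): towers=[D; E/A/C] holding=B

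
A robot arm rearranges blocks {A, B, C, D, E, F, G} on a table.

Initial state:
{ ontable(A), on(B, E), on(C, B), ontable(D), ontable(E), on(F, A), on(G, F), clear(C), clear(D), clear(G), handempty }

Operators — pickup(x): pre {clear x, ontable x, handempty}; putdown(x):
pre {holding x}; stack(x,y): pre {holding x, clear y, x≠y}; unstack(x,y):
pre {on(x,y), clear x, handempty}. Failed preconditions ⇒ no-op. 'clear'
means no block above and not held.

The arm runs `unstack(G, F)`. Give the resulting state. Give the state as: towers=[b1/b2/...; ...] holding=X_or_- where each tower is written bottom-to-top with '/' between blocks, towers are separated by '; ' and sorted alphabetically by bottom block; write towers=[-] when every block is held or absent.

before: towers=[A/F/G; D; E/B/C] holding=-
pre[unstack(G, F)]: on(G,F) yes, clear(G) yes, handempty yes
all met → apply unstack(G, F)
after:  towers=[A/F; D; E/B/C] holding=G

towers=[A/F; D; E/B/C] holding=G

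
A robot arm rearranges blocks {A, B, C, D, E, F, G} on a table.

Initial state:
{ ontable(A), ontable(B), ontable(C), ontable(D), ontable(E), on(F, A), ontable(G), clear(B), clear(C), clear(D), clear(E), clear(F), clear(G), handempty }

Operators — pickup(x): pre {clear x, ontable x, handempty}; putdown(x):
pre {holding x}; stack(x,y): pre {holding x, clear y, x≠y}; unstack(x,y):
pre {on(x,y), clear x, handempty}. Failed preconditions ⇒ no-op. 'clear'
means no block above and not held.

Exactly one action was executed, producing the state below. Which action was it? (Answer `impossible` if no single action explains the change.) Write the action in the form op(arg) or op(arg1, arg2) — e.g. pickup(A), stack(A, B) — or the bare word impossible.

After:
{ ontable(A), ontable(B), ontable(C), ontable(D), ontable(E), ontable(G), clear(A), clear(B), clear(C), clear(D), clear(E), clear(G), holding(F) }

unstack(F, A)

target: towers=[A; B; C; D; E; G] holding=F
         pickup(B) → towers=[A/F; C; D; E; G] holding=B
     unstack(F, A) → towers=[A; B; C; D; E; G] holding=F  ← match
         pickup(G) → towers=[A/F; B; C; D; E] holding=G
         pickup(D) → towers=[A/F; B; C; E; G] holding=D
         pickup(E) → towers=[A/F; B; C; D; G] holding=E
         pickup(C) → towers=[A/F; B; D; E; G] holding=C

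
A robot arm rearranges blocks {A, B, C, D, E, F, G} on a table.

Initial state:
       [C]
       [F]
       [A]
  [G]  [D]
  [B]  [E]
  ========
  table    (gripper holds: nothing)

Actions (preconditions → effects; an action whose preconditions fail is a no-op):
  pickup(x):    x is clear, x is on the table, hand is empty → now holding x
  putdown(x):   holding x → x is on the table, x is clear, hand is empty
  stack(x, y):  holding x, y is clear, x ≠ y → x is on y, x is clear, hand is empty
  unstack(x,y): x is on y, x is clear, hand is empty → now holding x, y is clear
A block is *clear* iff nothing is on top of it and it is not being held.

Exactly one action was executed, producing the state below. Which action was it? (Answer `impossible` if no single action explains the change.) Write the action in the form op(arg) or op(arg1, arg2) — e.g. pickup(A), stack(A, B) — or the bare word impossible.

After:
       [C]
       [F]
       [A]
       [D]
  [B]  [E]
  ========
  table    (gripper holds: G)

target: towers=[B; E/D/A/F/C] holding=G
     unstack(G, B) → towers=[B; E/D/A/F/C] holding=G  ← match
     unstack(C, F) → towers=[B/G; E/D/A/F] holding=C

unstack(G, B)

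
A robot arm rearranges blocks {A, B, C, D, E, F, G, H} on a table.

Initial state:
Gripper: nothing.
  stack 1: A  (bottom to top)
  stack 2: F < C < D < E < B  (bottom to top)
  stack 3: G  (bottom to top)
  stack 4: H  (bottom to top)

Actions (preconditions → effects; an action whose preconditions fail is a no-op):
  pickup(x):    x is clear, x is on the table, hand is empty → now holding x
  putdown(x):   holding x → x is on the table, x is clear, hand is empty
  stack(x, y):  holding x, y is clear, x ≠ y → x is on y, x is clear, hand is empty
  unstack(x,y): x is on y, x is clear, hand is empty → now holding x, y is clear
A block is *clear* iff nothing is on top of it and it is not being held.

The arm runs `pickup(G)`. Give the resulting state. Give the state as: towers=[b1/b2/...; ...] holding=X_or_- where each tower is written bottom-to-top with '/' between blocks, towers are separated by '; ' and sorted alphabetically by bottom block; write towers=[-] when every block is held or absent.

before: towers=[A; F/C/D/E/B; G; H] holding=-
pre[pickup(G)]: clear(G) ✓, ontable(G) ✓, handempty ✓
all met → apply pickup(G)
after:  towers=[A; F/C/D/E/B; H] holding=G

towers=[A; F/C/D/E/B; H] holding=G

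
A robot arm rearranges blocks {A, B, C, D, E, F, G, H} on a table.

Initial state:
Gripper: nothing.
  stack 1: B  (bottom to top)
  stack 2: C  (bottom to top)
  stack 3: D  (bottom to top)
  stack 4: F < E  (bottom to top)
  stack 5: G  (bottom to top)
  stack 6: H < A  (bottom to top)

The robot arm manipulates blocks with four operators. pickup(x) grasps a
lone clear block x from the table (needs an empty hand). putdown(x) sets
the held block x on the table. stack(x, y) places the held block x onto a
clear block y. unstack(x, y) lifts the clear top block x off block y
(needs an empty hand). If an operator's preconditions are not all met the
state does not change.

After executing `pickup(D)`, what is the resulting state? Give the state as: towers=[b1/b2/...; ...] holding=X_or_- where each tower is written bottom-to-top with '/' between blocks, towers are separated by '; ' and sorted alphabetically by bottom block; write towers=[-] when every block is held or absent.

towers=[B; C; F/E; G; H/A] holding=D

before: towers=[B; C; D; F/E; G; H/A] holding=-
pre[pickup(D)]: clear(D) ✓, ontable(D) ✓, handempty ✓
all met → apply pickup(D)
after:  towers=[B; C; F/E; G; H/A] holding=D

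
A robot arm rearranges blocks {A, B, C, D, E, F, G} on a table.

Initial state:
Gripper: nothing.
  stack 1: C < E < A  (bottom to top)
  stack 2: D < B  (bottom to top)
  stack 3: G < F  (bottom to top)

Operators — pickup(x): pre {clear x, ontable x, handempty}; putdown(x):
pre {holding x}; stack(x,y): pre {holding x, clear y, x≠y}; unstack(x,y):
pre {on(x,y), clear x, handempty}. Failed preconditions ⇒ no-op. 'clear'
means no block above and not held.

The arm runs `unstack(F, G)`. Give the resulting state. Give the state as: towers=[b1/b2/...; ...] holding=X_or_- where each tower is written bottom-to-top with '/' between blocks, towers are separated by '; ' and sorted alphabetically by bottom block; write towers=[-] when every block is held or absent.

before: towers=[C/E/A; D/B; G/F] holding=-
pre[unstack(F, G)]: on(F,G) ok, clear(F) ok, handempty ok
all met → apply unstack(F, G)
after:  towers=[C/E/A; D/B; G] holding=F

towers=[C/E/A; D/B; G] holding=F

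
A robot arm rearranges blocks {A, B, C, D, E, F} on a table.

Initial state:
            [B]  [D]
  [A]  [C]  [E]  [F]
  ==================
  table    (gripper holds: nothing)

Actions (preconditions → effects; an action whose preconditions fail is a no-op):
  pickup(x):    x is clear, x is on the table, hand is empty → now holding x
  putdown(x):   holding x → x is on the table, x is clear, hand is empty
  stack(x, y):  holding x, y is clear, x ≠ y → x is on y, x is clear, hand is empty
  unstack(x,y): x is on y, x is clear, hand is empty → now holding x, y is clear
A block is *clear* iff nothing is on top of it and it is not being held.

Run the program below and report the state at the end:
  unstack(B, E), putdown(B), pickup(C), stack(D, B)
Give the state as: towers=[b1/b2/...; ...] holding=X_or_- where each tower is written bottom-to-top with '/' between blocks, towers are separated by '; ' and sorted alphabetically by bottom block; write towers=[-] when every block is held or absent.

step 1 (unstack(B, E)): towers=[A; C; E; F/D] holding=B
step 2 (putdown(B)): towers=[A; B; C; E; F/D] holding=-
step 3 (pickup(C)): towers=[A; B; E; F/D] holding=C
step 4 (stack(D, B)) [no-op]: towers=[A; B; E; F/D] holding=C

towers=[A; B; E; F/D] holding=C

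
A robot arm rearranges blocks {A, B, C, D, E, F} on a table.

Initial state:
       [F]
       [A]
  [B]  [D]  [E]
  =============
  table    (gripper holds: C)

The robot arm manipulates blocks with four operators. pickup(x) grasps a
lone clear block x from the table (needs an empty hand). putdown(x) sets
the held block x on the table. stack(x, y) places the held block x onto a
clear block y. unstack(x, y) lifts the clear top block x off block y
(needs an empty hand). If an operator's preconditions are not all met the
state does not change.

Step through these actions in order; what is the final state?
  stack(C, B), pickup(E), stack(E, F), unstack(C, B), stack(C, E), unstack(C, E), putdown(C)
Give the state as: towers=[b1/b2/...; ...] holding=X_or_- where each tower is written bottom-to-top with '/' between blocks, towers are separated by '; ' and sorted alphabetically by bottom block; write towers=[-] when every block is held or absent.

step 1 (stack(C, B)): towers=[B/C; D/A/F; E] holding=-
step 2 (pickup(E)): towers=[B/C; D/A/F] holding=E
step 3 (stack(E, F)): towers=[B/C; D/A/F/E] holding=-
step 4 (unstack(C, B)): towers=[B; D/A/F/E] holding=C
step 5 (stack(C, E)): towers=[B; D/A/F/E/C] holding=-
step 6 (unstack(C, E)): towers=[B; D/A/F/E] holding=C
step 7 (putdown(C)): towers=[B; C; D/A/F/E] holding=-

towers=[B; C; D/A/F/E] holding=-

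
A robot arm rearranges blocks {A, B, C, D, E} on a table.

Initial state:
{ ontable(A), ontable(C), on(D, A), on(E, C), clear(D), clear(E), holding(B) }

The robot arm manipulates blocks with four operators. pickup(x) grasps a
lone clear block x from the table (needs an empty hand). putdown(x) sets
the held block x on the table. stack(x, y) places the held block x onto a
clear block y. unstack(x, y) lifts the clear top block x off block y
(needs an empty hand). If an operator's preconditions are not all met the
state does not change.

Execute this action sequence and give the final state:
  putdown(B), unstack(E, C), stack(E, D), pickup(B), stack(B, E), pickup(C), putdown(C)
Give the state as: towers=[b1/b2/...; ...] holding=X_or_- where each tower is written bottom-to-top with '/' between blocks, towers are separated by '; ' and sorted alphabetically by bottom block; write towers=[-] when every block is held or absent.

towers=[A/D/E/B; C] holding=-

step 1 (putdown(B)): towers=[A/D; B; C/E] holding=-
step 2 (unstack(E, C)): towers=[A/D; B; C] holding=E
step 3 (stack(E, D)): towers=[A/D/E; B; C] holding=-
step 4 (pickup(B)): towers=[A/D/E; C] holding=B
step 5 (stack(B, E)): towers=[A/D/E/B; C] holding=-
step 6 (pickup(C)): towers=[A/D/E/B] holding=C
step 7 (putdown(C)): towers=[A/D/E/B; C] holding=-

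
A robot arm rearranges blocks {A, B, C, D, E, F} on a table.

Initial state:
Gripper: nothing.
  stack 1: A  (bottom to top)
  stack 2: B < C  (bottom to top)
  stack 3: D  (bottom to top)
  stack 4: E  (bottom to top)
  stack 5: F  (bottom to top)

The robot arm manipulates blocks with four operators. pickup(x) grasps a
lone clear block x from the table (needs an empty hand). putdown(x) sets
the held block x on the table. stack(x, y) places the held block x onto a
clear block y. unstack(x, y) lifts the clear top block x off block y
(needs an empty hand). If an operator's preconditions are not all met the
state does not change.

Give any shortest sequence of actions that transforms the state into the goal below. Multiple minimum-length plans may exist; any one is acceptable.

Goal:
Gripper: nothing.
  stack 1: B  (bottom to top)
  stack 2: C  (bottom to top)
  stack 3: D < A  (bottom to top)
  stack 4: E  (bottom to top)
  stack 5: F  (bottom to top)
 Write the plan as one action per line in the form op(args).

step 1 (pickup(A)): towers=[B/C; D; E; F] holding=A
step 2 (stack(A, D)): towers=[B/C; D/A; E; F] holding=-
step 3 (unstack(C, B)): towers=[B; D/A; E; F] holding=C
step 4 (putdown(C)): towers=[B; C; D/A; E; F] holding=-
goal check: towers=[B; C; D/A; E; F] holding=- — reached (length 4, optimal by BFS)

pickup(A)
stack(A, D)
unstack(C, B)
putdown(C)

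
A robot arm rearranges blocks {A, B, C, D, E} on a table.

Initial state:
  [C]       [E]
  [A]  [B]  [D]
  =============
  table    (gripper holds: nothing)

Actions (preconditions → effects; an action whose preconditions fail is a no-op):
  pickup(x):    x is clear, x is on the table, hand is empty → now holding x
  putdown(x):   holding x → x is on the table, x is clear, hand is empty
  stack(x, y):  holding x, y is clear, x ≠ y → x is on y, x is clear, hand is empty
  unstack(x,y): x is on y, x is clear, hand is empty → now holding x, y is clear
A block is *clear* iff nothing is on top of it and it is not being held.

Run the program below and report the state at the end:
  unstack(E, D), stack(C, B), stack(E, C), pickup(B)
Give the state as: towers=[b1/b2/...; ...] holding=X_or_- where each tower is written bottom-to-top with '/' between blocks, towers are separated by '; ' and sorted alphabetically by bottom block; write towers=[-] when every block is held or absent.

step 1 (unstack(E, D)): towers=[A/C; B; D] holding=E
step 2 (stack(C, B)) [no-op]: towers=[A/C; B; D] holding=E
step 3 (stack(E, C)): towers=[A/C/E; B; D] holding=-
step 4 (pickup(B)): towers=[A/C/E; D] holding=B

towers=[A/C/E; D] holding=B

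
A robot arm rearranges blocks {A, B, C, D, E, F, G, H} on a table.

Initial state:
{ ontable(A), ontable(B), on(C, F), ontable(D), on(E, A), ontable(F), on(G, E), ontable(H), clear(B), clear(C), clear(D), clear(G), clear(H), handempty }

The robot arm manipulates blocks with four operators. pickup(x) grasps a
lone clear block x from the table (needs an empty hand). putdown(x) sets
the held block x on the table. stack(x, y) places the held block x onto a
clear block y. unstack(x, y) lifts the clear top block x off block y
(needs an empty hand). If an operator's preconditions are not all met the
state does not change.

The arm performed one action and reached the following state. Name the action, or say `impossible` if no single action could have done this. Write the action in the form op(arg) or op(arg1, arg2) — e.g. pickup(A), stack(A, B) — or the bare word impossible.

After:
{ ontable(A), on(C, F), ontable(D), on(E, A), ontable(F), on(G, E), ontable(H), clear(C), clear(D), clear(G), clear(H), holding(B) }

pickup(B)

target: towers=[A/E/G; D; F/C; H] holding=B
     unstack(G, E) → towers=[A/E; B; D; F/C; H] holding=G
         pickup(H) → towers=[A/E/G; B; D; F/C] holding=H
         pickup(B) → towers=[A/E/G; D; F/C; H] holding=B  ← match
         pickup(D) → towers=[A/E/G; B; F/C; H] holding=D
     unstack(C, F) → towers=[A/E/G; B; D; F; H] holding=C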